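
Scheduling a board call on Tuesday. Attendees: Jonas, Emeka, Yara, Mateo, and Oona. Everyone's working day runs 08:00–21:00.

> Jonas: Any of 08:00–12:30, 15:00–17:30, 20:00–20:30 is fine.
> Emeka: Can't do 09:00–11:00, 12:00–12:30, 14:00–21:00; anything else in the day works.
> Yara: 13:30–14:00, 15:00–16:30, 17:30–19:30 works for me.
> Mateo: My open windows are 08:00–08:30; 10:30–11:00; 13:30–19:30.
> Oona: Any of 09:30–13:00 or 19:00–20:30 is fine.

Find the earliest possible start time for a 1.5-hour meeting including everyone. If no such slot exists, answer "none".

none

Jonas free: 08:00-12:30, 15:00-17:30, 20:00-20:30.
Emeka free: 08:00-09:00, 11:00-12:00, 12:30-14:00 (invert busy blocks within the working day).
Yara free: 13:30-14:00, 15:00-16:30, 17:30-19:30.
Mateo free: 08:00-08:30, 10:30-11:00, 13:30-19:30.
Oona free: 09:30-13:00, 19:00-20:30.
Jonas ∩ Emeka: 08:00-09:00, 11:00-12:00.
Jonas ∩ Emeka ∩ Yara: ∅.
Jonas ∩ Emeka ∩ Yara ∩ Mateo: ∅.
Jonas ∩ Emeka ∩ Yara ∩ Mateo ∩ Oona: ∅.
There is no time when everyone is free.
No common window is at least 90 minutes long.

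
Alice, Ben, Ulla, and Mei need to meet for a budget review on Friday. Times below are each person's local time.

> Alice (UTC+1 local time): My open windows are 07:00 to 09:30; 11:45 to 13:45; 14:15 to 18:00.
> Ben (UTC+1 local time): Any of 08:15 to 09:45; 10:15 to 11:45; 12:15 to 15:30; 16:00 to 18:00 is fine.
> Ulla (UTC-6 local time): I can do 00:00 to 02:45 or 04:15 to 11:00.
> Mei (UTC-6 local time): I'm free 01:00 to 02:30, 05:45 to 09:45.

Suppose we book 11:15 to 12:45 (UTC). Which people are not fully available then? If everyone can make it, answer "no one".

Mei

Alice in UTC: 06:00-08:30, 10:45-12:45, 13:15-17:00 (subtract 1h to convert from UTC+1).
Ben in UTC: 07:15-08:45, 09:15-10:45, 11:15-14:30, 15:00-17:00 (subtract 1h to convert from UTC+1).
Ulla in UTC: 06:00-08:45, 10:15-17:00 (add 6h to convert from UTC-6).
Mei in UTC: 07:00-08:30, 11:45-15:45 (add 6h to convert from UTC-6).
Alice: free for 11:15-12:45. Ben: free for 11:15-12:45. Ulla: free for 11:15-12:45. Mei: not fully free for 11:15-12:45.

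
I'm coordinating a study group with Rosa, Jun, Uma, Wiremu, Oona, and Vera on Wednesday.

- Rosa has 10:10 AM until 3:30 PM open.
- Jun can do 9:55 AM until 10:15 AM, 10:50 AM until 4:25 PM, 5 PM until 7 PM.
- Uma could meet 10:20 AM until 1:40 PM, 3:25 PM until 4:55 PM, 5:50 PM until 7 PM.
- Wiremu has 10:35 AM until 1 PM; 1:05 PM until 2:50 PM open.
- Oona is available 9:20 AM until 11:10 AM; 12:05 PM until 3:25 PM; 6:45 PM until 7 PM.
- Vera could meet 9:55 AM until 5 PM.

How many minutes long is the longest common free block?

55

Rosa ∩ Jun: 10:10-10:15, 10:50-15:30.
Rosa ∩ Jun ∩ Uma: 10:50-13:40, 15:25-15:30.
Rosa ∩ Jun ∩ Uma ∩ Wiremu: 10:50-13:00, 13:05-13:40.
Rosa ∩ Jun ∩ Uma ∩ Wiremu ∩ Oona: 10:50-11:10, 12:05-13:00, 13:05-13:40.
Rosa ∩ Jun ∩ Uma ∩ Wiremu ∩ Oona ∩ Vera: 10:50-11:10, 12:05-13:00, 13:05-13:40.
The longest is 12:05-13:00 at 55 minutes.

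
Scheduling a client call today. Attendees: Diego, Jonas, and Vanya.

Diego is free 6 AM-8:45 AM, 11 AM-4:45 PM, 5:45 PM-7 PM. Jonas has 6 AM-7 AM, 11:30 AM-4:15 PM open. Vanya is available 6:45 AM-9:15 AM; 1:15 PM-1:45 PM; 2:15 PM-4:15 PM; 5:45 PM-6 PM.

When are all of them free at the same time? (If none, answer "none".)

06:45-07:00, 13:15-13:45, 14:15-16:15

Diego ∩ Jonas: 06:00-07:00, 11:30-16:15.
Diego ∩ Jonas ∩ Vanya: 06:45-07:00, 13:15-13:45, 14:15-16:15.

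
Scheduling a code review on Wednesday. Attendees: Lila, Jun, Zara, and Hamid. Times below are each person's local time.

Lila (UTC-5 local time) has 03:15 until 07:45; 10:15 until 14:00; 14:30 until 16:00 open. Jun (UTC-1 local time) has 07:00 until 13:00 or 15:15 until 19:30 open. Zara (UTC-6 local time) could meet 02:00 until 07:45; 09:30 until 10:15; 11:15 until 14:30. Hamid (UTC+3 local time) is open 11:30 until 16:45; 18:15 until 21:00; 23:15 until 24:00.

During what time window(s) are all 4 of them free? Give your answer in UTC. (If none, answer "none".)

08:30-12:45, 17:15-18:00, 20:15-20:30

Lila in UTC: 08:15-12:45, 15:15-19:00, 19:30-21:00 (add 5h to convert from UTC-5).
Jun in UTC: 08:00-14:00, 16:15-20:30 (add 1h to convert from UTC-1).
Zara in UTC: 08:00-13:45, 15:30-16:15, 17:15-20:30 (add 6h to convert from UTC-6).
Hamid in UTC: 08:30-13:45, 15:15-18:00, 20:15-21:00 (subtract 3h to convert from UTC+3).
Lila ∩ Jun: 08:15-12:45, 16:15-19:00, 19:30-20:30.
Lila ∩ Jun ∩ Zara: 08:15-12:45, 17:15-19:00, 19:30-20:30.
Lila ∩ Jun ∩ Zara ∩ Hamid: 08:30-12:45, 17:15-18:00, 20:15-20:30.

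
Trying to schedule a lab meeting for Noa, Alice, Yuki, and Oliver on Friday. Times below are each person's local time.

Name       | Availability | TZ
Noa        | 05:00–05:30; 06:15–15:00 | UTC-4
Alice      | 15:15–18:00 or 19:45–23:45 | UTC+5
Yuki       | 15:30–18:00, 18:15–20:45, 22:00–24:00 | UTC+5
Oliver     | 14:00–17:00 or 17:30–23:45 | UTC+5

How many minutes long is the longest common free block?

105

Noa in UTC: 09:00-09:30, 10:15-19:00 (add 4h to convert from UTC-4).
Alice in UTC: 10:15-13:00, 14:45-18:45 (subtract 5h to convert from UTC+5).
Yuki in UTC: 10:30-13:00, 13:15-15:45, 17:00-19:00 (subtract 5h to convert from UTC+5).
Oliver in UTC: 09:00-12:00, 12:30-18:45 (subtract 5h to convert from UTC+5).
Noa ∩ Alice: 10:15-13:00, 14:45-18:45.
Noa ∩ Alice ∩ Yuki: 10:30-13:00, 14:45-15:45, 17:00-18:45.
Noa ∩ Alice ∩ Yuki ∩ Oliver: 10:30-12:00, 12:30-13:00, 14:45-15:45, 17:00-18:45.
The longest is 17:00-18:45 at 105 minutes.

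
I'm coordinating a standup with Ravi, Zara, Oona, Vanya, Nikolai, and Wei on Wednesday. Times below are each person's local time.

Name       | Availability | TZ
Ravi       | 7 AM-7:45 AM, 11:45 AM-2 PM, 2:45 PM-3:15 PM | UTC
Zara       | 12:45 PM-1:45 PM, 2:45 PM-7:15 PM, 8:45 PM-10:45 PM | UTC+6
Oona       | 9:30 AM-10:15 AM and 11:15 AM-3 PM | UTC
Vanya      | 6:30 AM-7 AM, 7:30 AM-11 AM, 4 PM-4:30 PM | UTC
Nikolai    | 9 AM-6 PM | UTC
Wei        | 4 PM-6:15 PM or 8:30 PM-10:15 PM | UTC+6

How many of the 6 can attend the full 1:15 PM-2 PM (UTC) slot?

3

Ravi in UTC: 07:00-07:45, 11:45-14:00, 14:45-15:15.
Zara in UTC: 06:45-07:45, 08:45-13:15, 14:45-16:45 (subtract 6h to convert from UTC+6).
Oona in UTC: 09:30-10:15, 11:15-15:00.
Vanya in UTC: 06:30-07:00, 07:30-11:00, 16:00-16:30.
Nikolai in UTC: 09:00-18:00.
Wei in UTC: 10:00-12:15, 14:30-16:15 (subtract 6h to convert from UTC+6).
Ravi, Oona, and Nikolai can make the full 13:15-14:00 slot — that's 3.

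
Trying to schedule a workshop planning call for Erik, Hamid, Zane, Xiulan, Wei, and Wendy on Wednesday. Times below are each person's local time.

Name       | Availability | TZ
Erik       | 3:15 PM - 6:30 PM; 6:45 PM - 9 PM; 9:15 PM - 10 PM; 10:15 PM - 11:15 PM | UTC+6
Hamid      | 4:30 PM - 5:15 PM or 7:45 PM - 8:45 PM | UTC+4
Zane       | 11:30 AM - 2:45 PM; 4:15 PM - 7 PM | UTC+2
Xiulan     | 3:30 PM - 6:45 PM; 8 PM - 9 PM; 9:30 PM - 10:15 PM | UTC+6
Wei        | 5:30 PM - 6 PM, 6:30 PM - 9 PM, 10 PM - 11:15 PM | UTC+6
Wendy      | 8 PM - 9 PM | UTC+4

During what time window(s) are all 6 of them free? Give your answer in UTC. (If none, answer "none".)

none

Erik in UTC: 09:15-12:30, 12:45-15:00, 15:15-16:00, 16:15-17:15 (subtract 6h to convert from UTC+6).
Hamid in UTC: 12:30-13:15, 15:45-16:45 (subtract 4h to convert from UTC+4).
Zane in UTC: 09:30-12:45, 14:15-17:00 (subtract 2h to convert from UTC+2).
Xiulan in UTC: 09:30-12:45, 14:00-15:00, 15:30-16:15 (subtract 6h to convert from UTC+6).
Wei in UTC: 11:30-12:00, 12:30-15:00, 16:00-17:15 (subtract 6h to convert from UTC+6).
Wendy in UTC: 16:00-17:00 (subtract 4h to convert from UTC+4).
Erik ∩ Hamid: 12:45-13:15, 15:45-16:00, 16:15-16:45.
Erik ∩ Hamid ∩ Zane: 15:45-16:00, 16:15-16:45.
Erik ∩ Hamid ∩ Zane ∩ Xiulan: 15:45-16:00.
Erik ∩ Hamid ∩ Zane ∩ Xiulan ∩ Wei: ∅.
Erik ∩ Hamid ∩ Zane ∩ Xiulan ∩ Wei ∩ Wendy: ∅.
There is no time when everyone is free.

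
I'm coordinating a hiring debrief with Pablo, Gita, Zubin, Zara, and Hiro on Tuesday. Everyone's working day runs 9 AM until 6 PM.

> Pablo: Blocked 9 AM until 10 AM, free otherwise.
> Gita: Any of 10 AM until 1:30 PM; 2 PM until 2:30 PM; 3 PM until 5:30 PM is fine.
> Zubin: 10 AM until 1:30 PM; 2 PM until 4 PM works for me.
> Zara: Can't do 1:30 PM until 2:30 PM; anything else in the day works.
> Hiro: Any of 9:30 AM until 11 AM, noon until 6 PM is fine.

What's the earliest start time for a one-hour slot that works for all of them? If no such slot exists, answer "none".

10:00

Pablo free: 10:00-18:00 (invert busy blocks within the working day).
Gita free: 10:00-13:30, 14:00-14:30, 15:00-17:30.
Zubin free: 10:00-13:30, 14:00-16:00.
Zara free: 09:00-13:30, 14:30-18:00 (invert busy blocks within the working day).
Hiro free: 09:30-11:00, 12:00-18:00.
Pablo ∩ Gita: 10:00-13:30, 14:00-14:30, 15:00-17:30.
Pablo ∩ Gita ∩ Zubin: 10:00-13:30, 14:00-14:30, 15:00-16:00.
Pablo ∩ Gita ∩ Zubin ∩ Zara: 10:00-13:30, 15:00-16:00.
Pablo ∩ Gita ∩ Zubin ∩ Zara ∩ Hiro: 10:00-11:00, 12:00-13:30, 15:00-16:00.
So the common availability across everyone is 10:00-11:00, 12:00-13:30, 15:00-16:00.
The first common window of at least 60 minutes is 10:00-11:00, so the earliest start is 10:00.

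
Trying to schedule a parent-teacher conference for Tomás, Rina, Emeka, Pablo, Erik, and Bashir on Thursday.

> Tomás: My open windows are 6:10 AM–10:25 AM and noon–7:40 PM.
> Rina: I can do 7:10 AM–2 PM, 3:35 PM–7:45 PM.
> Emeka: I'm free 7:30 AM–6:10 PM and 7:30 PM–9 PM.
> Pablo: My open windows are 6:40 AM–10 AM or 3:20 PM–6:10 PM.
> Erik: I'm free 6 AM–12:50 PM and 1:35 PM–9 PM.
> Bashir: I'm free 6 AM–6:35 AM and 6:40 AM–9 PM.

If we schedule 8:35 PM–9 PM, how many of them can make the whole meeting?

3

Emeka, Erik, and Bashir can make the full 20:35-21:00 slot — that's 3.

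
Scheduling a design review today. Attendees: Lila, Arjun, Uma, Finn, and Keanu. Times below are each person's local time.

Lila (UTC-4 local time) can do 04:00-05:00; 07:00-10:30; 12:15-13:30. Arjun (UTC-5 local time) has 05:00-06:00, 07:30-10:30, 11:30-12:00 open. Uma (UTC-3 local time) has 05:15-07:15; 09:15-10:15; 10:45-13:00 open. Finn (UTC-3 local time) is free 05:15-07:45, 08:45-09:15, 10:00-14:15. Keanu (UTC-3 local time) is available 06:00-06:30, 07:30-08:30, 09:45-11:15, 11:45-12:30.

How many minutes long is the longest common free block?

30

Lila in UTC: 08:00-09:00, 11:00-14:30, 16:15-17:30 (add 4h to convert from UTC-4).
Arjun in UTC: 10:00-11:00, 12:30-15:30, 16:30-17:00 (add 5h to convert from UTC-5).
Uma in UTC: 08:15-10:15, 12:15-13:15, 13:45-16:00 (add 3h to convert from UTC-3).
Finn in UTC: 08:15-10:45, 11:45-12:15, 13:00-17:15 (add 3h to convert from UTC-3).
Keanu in UTC: 09:00-09:30, 10:30-11:30, 12:45-14:15, 14:45-15:30 (add 3h to convert from UTC-3).
Lila ∩ Arjun: 12:30-14:30, 16:30-17:00.
Lila ∩ Arjun ∩ Uma: 12:30-13:15, 13:45-14:30.
Lila ∩ Arjun ∩ Uma ∩ Finn: 13:00-13:15, 13:45-14:30.
Lila ∩ Arjun ∩ Uma ∩ Finn ∩ Keanu: 13:00-13:15, 13:45-14:15.
The longest is 13:45-14:15 at 30 minutes.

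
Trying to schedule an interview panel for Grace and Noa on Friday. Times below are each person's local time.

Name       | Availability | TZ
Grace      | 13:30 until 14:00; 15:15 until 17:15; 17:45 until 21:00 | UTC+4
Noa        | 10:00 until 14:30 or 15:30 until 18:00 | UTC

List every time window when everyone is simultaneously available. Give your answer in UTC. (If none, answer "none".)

11:15-13:15, 13:45-14:30, 15:30-17:00

Grace in UTC: 09:30-10:00, 11:15-13:15, 13:45-17:00 (subtract 4h to convert from UTC+4).
Noa in UTC: 10:00-14:30, 15:30-18:00.
Grace ∩ Noa: 11:15-13:15, 13:45-14:30, 15:30-17:00.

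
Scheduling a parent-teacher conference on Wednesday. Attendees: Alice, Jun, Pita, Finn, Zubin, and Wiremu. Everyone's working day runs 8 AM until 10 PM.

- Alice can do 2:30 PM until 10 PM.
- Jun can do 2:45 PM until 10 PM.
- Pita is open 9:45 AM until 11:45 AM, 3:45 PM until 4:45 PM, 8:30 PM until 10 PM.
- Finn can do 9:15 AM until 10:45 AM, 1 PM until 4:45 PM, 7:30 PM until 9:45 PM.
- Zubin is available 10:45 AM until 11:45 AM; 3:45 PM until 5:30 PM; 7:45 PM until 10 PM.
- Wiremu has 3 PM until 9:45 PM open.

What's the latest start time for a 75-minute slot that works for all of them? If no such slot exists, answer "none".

20:30

Alice ∩ Jun: 14:45-22:00.
Alice ∩ Jun ∩ Pita: 15:45-16:45, 20:30-22:00.
Alice ∩ Jun ∩ Pita ∩ Finn: 15:45-16:45, 20:30-21:45.
Alice ∩ Jun ∩ Pita ∩ Finn ∩ Zubin: 15:45-16:45, 20:30-21:45.
Alice ∩ Jun ∩ Pita ∩ Finn ∩ Zubin ∩ Wiremu: 15:45-16:45, 20:30-21:45.
Those are the intersection windows.
The last common window of at least 75 minutes is 20:30-21:45; a 75-minute meeting can start as late as 20:30 and still end by 21:45.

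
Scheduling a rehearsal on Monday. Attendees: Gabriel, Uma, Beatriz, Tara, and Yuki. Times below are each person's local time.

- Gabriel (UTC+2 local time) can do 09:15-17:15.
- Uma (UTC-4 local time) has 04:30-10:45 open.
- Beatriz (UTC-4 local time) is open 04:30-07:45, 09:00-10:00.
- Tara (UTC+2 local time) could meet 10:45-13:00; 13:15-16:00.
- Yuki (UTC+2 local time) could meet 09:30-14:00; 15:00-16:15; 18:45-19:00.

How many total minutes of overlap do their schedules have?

225

Gabriel in UTC: 07:15-15:15 (subtract 2h to convert from UTC+2).
Uma in UTC: 08:30-14:45 (add 4h to convert from UTC-4).
Beatriz in UTC: 08:30-11:45, 13:00-14:00 (add 4h to convert from UTC-4).
Tara in UTC: 08:45-11:00, 11:15-14:00 (subtract 2h to convert from UTC+2).
Yuki in UTC: 07:30-12:00, 13:00-14:15, 16:45-17:00 (subtract 2h to convert from UTC+2).
Gabriel ∩ Uma: 08:30-14:45.
Gabriel ∩ Uma ∩ Beatriz: 08:30-11:45, 13:00-14:00.
Gabriel ∩ Uma ∩ Beatriz ∩ Tara: 08:45-11:00, 11:15-11:45, 13:00-14:00.
Gabriel ∩ Uma ∩ Beatriz ∩ Tara ∩ Yuki: 08:45-11:00, 11:15-11:45, 13:00-14:00.
Summing the common windows: 135 + 30 + 60 = 225 minutes.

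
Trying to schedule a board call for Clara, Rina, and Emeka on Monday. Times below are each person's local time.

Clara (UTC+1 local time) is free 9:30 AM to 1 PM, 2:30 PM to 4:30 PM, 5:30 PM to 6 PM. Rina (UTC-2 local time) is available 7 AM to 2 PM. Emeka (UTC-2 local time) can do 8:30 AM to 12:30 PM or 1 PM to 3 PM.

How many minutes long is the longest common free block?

90

Clara in UTC: 08:30-12:00, 13:30-15:30, 16:30-17:00 (subtract 1h to convert from UTC+1).
Rina in UTC: 09:00-16:00 (add 2h to convert from UTC-2).
Emeka in UTC: 10:30-14:30, 15:00-17:00 (add 2h to convert from UTC-2).
Clara ∩ Rina: 09:00-12:00, 13:30-15:30.
Clara ∩ Rina ∩ Emeka: 10:30-12:00, 13:30-14:30, 15:00-15:30.
The longest is 10:30-12:00 at 90 minutes.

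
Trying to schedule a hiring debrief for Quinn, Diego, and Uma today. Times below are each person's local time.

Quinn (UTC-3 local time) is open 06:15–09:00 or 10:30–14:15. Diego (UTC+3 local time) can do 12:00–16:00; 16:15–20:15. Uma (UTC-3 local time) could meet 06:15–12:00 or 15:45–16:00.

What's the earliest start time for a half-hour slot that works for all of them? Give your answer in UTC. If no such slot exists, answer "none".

Quinn in UTC: 09:15-12:00, 13:30-17:15 (add 3h to convert from UTC-3).
Diego in UTC: 09:00-13:00, 13:15-17:15 (subtract 3h to convert from UTC+3).
Uma in UTC: 09:15-15:00, 18:45-19:00 (add 3h to convert from UTC-3).
Quinn ∩ Diego: 09:15-12:00, 13:30-17:15.
Quinn ∩ Diego ∩ Uma: 09:15-12:00, 13:30-15:00.
The first common window of at least 30 minutes is 09:15-12:00, so the earliest start is 09:15.

09:15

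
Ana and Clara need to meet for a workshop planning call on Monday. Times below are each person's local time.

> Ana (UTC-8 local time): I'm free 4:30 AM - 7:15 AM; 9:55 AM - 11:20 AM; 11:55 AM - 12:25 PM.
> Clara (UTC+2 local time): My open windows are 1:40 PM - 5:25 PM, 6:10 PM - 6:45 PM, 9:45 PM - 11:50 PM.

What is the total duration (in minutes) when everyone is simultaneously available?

Ana in UTC: 12:30-15:15, 17:55-19:20, 19:55-20:25 (add 8h to convert from UTC-8).
Clara in UTC: 11:40-15:25, 16:10-16:45, 19:45-21:50 (subtract 2h to convert from UTC+2).
Ana ∩ Clara: 12:30-15:15, 19:55-20:25.
Summing the common windows: 165 + 30 = 195 minutes.

195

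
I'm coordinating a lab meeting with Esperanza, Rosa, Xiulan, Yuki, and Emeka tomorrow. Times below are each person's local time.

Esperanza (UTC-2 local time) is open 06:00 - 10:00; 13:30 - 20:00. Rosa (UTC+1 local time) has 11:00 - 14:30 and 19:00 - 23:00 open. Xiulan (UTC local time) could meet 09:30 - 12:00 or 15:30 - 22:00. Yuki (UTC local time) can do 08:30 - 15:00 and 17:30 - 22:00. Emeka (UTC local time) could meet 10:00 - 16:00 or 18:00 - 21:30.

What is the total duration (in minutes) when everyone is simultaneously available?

Esperanza in UTC: 08:00-12:00, 15:30-22:00 (add 2h to convert from UTC-2).
Rosa in UTC: 10:00-13:30, 18:00-22:00 (subtract 1h to convert from UTC+1).
Xiulan in UTC: 09:30-12:00, 15:30-22:00.
Yuki in UTC: 08:30-15:00, 17:30-22:00.
Emeka in UTC: 10:00-16:00, 18:00-21:30.
Esperanza ∩ Rosa: 10:00-12:00, 18:00-22:00.
Esperanza ∩ Rosa ∩ Xiulan: 10:00-12:00, 18:00-22:00.
Esperanza ∩ Rosa ∩ Xiulan ∩ Yuki: 10:00-12:00, 18:00-22:00.
Esperanza ∩ Rosa ∩ Xiulan ∩ Yuki ∩ Emeka: 10:00-12:00, 18:00-21:30.
Those are the intersection windows.
Summing the common windows: 120 + 210 = 330 minutes.

330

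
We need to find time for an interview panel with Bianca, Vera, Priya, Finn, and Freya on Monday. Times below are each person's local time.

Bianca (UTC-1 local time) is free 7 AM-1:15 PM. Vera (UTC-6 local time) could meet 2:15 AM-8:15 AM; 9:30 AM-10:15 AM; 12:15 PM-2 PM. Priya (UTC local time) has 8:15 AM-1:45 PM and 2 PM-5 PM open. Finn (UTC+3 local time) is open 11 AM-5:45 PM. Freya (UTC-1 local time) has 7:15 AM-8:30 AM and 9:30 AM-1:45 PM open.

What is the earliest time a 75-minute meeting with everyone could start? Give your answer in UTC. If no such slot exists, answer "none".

08:15

Bianca in UTC: 08:00-14:15 (add 1h to convert from UTC-1).
Vera in UTC: 08:15-14:15, 15:30-16:15, 18:15-20:00 (add 6h to convert from UTC-6).
Priya in UTC: 08:15-13:45, 14:00-17:00.
Finn in UTC: 08:00-14:45 (subtract 3h to convert from UTC+3).
Freya in UTC: 08:15-09:30, 10:30-14:45 (add 1h to convert from UTC-1).
Bianca ∩ Vera: 08:15-14:15.
Bianca ∩ Vera ∩ Priya: 08:15-13:45, 14:00-14:15.
Bianca ∩ Vera ∩ Priya ∩ Finn: 08:15-13:45, 14:00-14:15.
Bianca ∩ Vera ∩ Priya ∩ Finn ∩ Freya: 08:15-09:30, 10:30-13:45, 14:00-14:15.
The first common window of at least 75 minutes is 08:15-09:30, so the earliest start is 08:15.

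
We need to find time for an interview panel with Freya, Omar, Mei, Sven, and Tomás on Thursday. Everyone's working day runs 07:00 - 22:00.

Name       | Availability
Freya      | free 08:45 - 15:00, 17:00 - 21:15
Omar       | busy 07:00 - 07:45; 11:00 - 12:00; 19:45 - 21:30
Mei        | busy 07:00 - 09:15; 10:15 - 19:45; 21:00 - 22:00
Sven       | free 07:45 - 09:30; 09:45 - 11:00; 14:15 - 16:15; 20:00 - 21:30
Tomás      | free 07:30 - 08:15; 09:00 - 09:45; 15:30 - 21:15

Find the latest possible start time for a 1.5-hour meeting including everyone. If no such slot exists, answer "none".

none

Freya free: 08:45-15:00, 17:00-21:15.
Omar free: 07:45-11:00, 12:00-19:45, 21:30-22:00 (invert busy blocks within the working day).
Mei free: 09:15-10:15, 19:45-21:00 (invert busy blocks within the working day).
Sven free: 07:45-09:30, 09:45-11:00, 14:15-16:15, 20:00-21:30.
Tomás free: 07:30-08:15, 09:00-09:45, 15:30-21:15.
Freya ∩ Omar: 08:45-11:00, 12:00-15:00, 17:00-19:45.
Freya ∩ Omar ∩ Mei: 09:15-10:15.
Freya ∩ Omar ∩ Mei ∩ Sven: 09:15-09:30, 09:45-10:15.
Freya ∩ Omar ∩ Mei ∩ Sven ∩ Tomás: 09:15-09:30.
No common window is at least 90 minutes long.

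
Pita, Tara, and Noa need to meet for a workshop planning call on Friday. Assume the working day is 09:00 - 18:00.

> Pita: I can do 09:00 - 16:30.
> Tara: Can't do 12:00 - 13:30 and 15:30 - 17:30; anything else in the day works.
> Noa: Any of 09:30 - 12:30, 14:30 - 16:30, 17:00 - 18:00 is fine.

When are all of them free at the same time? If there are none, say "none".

Pita free: 09:00-16:30.
Tara free: 09:00-12:00, 13:30-15:30, 17:30-18:00 (invert busy blocks within the working day).
Noa free: 09:30-12:30, 14:30-16:30, 17:00-18:00.
Pita ∩ Tara: 09:00-12:00, 13:30-15:30.
Pita ∩ Tara ∩ Noa: 09:30-12:00, 14:30-15:30.
So the common availability across everyone is 09:30-12:00, 14:30-15:30.

09:30-12:00, 14:30-15:30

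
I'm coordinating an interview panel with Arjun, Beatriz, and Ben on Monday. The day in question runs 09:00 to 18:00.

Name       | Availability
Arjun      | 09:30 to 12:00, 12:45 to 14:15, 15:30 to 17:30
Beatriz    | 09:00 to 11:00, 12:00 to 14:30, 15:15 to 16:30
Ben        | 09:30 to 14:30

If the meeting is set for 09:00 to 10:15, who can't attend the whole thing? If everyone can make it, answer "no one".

Arjun: not fully free for 09:00-10:15. Beatriz: free for 09:00-10:15. Ben: not fully free for 09:00-10:15.

Arjun, Ben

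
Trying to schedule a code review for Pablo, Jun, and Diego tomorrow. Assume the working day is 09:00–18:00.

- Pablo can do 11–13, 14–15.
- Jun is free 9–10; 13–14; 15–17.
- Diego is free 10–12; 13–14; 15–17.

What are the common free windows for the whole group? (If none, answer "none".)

none

Pablo ∩ Jun: ∅.
Pablo ∩ Jun ∩ Diego: ∅.
There is no time when everyone is free.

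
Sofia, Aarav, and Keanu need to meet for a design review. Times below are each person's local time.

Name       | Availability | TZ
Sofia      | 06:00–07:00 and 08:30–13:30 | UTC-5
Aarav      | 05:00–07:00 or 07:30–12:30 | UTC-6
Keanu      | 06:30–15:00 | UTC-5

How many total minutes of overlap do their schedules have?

Sofia in UTC: 11:00-12:00, 13:30-18:30 (add 5h to convert from UTC-5).
Aarav in UTC: 11:00-13:00, 13:30-18:30 (add 6h to convert from UTC-6).
Keanu in UTC: 11:30-20:00 (add 5h to convert from UTC-5).
Sofia ∩ Aarav: 11:00-12:00, 13:30-18:30.
Sofia ∩ Aarav ∩ Keanu: 11:30-12:00, 13:30-18:30.
So the common availability across everyone is 11:30-12:00, 13:30-18:30.
Summing the common windows: 30 + 300 = 330 minutes.

330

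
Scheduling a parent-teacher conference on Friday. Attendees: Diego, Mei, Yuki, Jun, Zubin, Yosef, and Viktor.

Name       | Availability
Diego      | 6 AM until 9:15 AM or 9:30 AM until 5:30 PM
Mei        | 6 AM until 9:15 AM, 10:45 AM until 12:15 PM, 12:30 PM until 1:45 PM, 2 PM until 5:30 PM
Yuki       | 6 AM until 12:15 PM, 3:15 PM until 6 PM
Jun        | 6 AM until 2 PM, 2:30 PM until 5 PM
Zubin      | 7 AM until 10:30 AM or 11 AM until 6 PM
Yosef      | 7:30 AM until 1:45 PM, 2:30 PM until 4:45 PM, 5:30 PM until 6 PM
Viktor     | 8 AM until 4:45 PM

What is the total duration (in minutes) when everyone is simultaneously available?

240

Diego ∩ Mei: 06:00-09:15, 10:45-12:15, 12:30-13:45, 14:00-17:30.
Diego ∩ Mei ∩ Yuki: 06:00-09:15, 10:45-12:15, 15:15-17:30.
Diego ∩ Mei ∩ Yuki ∩ Jun: 06:00-09:15, 10:45-12:15, 15:15-17:00.
Diego ∩ Mei ∩ Yuki ∩ Jun ∩ Zubin: 07:00-09:15, 11:00-12:15, 15:15-17:00.
Diego ∩ Mei ∩ Yuki ∩ Jun ∩ Zubin ∩ Yosef: 07:30-09:15, 11:00-12:15, 15:15-16:45.
Diego ∩ Mei ∩ Yuki ∩ Jun ∩ Zubin ∩ Yosef ∩ Viktor: 08:00-09:15, 11:00-12:15, 15:15-16:45.
So the common availability across everyone is 08:00-09:15, 11:00-12:15, 15:15-16:45.
Summing the common windows: 75 + 75 + 90 = 240 minutes.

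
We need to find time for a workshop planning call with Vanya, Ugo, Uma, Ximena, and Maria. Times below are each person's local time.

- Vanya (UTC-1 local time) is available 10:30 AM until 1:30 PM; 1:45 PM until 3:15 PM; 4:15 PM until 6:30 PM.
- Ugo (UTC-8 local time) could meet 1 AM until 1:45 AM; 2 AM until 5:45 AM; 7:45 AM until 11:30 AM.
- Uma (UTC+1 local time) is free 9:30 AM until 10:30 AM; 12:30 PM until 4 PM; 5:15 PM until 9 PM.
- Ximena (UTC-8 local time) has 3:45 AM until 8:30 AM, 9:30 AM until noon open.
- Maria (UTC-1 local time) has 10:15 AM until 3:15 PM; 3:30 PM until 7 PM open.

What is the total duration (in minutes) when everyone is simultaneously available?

Vanya in UTC: 11:30-14:30, 14:45-16:15, 17:15-19:30 (add 1h to convert from UTC-1).
Ugo in UTC: 09:00-09:45, 10:00-13:45, 15:45-19:30 (add 8h to convert from UTC-8).
Uma in UTC: 08:30-09:30, 11:30-15:00, 16:15-20:00 (subtract 1h to convert from UTC+1).
Ximena in UTC: 11:45-16:30, 17:30-20:00 (add 8h to convert from UTC-8).
Maria in UTC: 11:15-16:15, 16:30-20:00 (add 1h to convert from UTC-1).
Vanya ∩ Ugo: 11:30-13:45, 15:45-16:15, 17:15-19:30.
Vanya ∩ Ugo ∩ Uma: 11:30-13:45, 17:15-19:30.
Vanya ∩ Ugo ∩ Uma ∩ Ximena: 11:45-13:45, 17:30-19:30.
Vanya ∩ Ugo ∩ Uma ∩ Ximena ∩ Maria: 11:45-13:45, 17:30-19:30.
So the common availability across everyone is 11:45-13:45, 17:30-19:30.
Summing the common windows: 120 + 120 = 240 minutes.

240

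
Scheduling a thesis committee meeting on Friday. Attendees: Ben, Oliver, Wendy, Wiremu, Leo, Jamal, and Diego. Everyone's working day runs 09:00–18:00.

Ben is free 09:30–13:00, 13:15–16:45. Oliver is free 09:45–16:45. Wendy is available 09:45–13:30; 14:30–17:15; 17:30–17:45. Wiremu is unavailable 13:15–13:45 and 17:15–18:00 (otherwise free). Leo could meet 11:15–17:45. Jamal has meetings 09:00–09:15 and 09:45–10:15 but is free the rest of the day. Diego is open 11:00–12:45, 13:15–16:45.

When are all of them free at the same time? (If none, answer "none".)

11:15-12:45, 14:30-16:45

Ben free: 09:30-13:00, 13:15-16:45.
Oliver free: 09:45-16:45.
Wendy free: 09:45-13:30, 14:30-17:15, 17:30-17:45.
Wiremu free: 09:00-13:15, 13:45-17:15 (invert busy blocks within the working day).
Leo free: 11:15-17:45.
Jamal free: 09:15-09:45, 10:15-18:00 (invert busy blocks within the working day).
Diego free: 11:00-12:45, 13:15-16:45.
Ben ∩ Oliver: 09:45-13:00, 13:15-16:45.
Ben ∩ Oliver ∩ Wendy: 09:45-13:00, 13:15-13:30, 14:30-16:45.
Ben ∩ Oliver ∩ Wendy ∩ Wiremu: 09:45-13:00, 14:30-16:45.
Ben ∩ Oliver ∩ Wendy ∩ Wiremu ∩ Leo: 11:15-13:00, 14:30-16:45.
Ben ∩ Oliver ∩ Wendy ∩ Wiremu ∩ Leo ∩ Jamal: 11:15-13:00, 14:30-16:45.
Ben ∩ Oliver ∩ Wendy ∩ Wiremu ∩ Leo ∩ Jamal ∩ Diego: 11:15-12:45, 14:30-16:45.
Those are the intersection windows.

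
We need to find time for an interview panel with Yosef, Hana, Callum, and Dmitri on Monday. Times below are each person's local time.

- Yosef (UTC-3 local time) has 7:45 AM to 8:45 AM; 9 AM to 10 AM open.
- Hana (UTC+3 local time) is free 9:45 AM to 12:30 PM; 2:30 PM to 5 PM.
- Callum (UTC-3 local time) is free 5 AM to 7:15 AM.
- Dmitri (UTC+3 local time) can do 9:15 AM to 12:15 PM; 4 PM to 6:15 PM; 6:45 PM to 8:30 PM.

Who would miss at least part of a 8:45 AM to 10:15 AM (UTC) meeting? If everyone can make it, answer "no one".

Yosef in UTC: 10:45-11:45, 12:00-13:00 (add 3h to convert from UTC-3).
Hana in UTC: 06:45-09:30, 11:30-14:00 (subtract 3h to convert from UTC+3).
Callum in UTC: 08:00-10:15 (add 3h to convert from UTC-3).
Dmitri in UTC: 06:15-09:15, 13:00-15:15, 15:45-17:30 (subtract 3h to convert from UTC+3).
Yosef: not fully free for 08:45-10:15. Hana: not fully free for 08:45-10:15. Callum: free for 08:45-10:15. Dmitri: not fully free for 08:45-10:15.

Dmitri, Hana, Yosef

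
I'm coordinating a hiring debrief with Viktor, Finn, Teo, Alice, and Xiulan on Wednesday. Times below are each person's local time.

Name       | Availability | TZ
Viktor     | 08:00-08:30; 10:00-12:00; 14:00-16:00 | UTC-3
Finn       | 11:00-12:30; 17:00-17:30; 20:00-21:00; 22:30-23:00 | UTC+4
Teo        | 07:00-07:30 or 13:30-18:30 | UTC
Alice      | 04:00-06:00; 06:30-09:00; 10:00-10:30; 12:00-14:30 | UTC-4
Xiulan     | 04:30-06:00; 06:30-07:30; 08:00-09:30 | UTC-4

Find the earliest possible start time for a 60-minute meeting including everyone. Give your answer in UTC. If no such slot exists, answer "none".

none

Viktor in UTC: 11:00-11:30, 13:00-15:00, 17:00-19:00 (add 3h to convert from UTC-3).
Finn in UTC: 07:00-08:30, 13:00-13:30, 16:00-17:00, 18:30-19:00 (subtract 4h to convert from UTC+4).
Teo in UTC: 07:00-07:30, 13:30-18:30.
Alice in UTC: 08:00-10:00, 10:30-13:00, 14:00-14:30, 16:00-18:30 (add 4h to convert from UTC-4).
Xiulan in UTC: 08:30-10:00, 10:30-11:30, 12:00-13:30 (add 4h to convert from UTC-4).
Viktor ∩ Finn: 13:00-13:30, 18:30-19:00.
Viktor ∩ Finn ∩ Teo: ∅.
Viktor ∩ Finn ∩ Teo ∩ Alice: ∅.
Viktor ∩ Finn ∩ Teo ∩ Alice ∩ Xiulan: ∅.
There is no time when everyone is free.
No common window is at least 60 minutes long.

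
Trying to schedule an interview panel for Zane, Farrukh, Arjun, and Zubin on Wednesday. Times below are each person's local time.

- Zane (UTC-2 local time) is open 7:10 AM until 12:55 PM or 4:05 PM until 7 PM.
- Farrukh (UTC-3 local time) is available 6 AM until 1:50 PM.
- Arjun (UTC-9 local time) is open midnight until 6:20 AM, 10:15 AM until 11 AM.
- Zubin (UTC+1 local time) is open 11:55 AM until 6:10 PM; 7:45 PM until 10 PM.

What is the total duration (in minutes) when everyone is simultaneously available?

Zane in UTC: 09:10-14:55, 18:05-21:00 (add 2h to convert from UTC-2).
Farrukh in UTC: 09:00-16:50 (add 3h to convert from UTC-3).
Arjun in UTC: 09:00-15:20, 19:15-20:00 (add 9h to convert from UTC-9).
Zubin in UTC: 10:55-17:10, 18:45-21:00 (subtract 1h to convert from UTC+1).
Zane ∩ Farrukh: 09:10-14:55.
Zane ∩ Farrukh ∩ Arjun: 09:10-14:55.
Zane ∩ Farrukh ∩ Arjun ∩ Zubin: 10:55-14:55.
So the common availability across everyone is 10:55-14:55.
That's a single block of 240 minutes.

240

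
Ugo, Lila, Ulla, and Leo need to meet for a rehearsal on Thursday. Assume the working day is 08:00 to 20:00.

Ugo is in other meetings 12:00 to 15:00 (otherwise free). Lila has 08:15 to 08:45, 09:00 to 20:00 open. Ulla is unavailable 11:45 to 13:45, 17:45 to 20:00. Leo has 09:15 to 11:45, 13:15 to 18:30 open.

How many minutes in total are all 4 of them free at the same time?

Ugo free: 08:00-12:00, 15:00-20:00 (invert busy blocks within the working day).
Lila free: 08:15-08:45, 09:00-20:00.
Ulla free: 08:00-11:45, 13:45-17:45 (invert busy blocks within the working day).
Leo free: 09:15-11:45, 13:15-18:30.
Ugo ∩ Lila: 08:15-08:45, 09:00-12:00, 15:00-20:00.
Ugo ∩ Lila ∩ Ulla: 08:15-08:45, 09:00-11:45, 15:00-17:45.
Ugo ∩ Lila ∩ Ulla ∩ Leo: 09:15-11:45, 15:00-17:45.
Summing the common windows: 150 + 165 = 315 minutes.

315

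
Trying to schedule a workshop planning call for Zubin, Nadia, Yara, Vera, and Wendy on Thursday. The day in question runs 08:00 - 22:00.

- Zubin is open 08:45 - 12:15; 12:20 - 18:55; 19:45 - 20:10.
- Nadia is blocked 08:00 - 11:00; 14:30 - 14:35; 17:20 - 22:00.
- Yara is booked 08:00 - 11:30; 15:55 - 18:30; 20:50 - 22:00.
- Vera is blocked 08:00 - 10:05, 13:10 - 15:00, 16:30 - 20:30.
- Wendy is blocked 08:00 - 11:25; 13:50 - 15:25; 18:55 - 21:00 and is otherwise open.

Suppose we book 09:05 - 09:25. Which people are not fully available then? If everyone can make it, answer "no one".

Nadia, Vera, Wendy, Yara

Zubin free: 08:45-12:15, 12:20-18:55, 19:45-20:10.
Nadia free: 11:00-14:30, 14:35-17:20 (invert busy blocks within the working day).
Yara free: 11:30-15:55, 18:30-20:50 (invert busy blocks within the working day).
Vera free: 10:05-13:10, 15:00-16:30, 20:30-22:00 (invert busy blocks within the working day).
Wendy free: 11:25-13:50, 15:25-18:55, 21:00-22:00 (invert busy blocks within the working day).
Zubin: free for 09:05-09:25. Nadia: not fully free for 09:05-09:25. Yara: not fully free for 09:05-09:25. Vera: not fully free for 09:05-09:25. Wendy: not fully free for 09:05-09:25.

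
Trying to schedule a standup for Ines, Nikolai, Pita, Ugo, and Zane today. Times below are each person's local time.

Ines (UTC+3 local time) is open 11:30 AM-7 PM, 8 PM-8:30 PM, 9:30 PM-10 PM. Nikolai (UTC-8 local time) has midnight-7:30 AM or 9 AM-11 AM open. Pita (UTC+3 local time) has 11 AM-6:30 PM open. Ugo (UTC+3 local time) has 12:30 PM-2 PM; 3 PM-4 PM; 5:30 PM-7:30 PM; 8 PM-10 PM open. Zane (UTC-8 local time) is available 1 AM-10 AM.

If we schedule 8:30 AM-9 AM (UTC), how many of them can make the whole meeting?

3

Ines in UTC: 08:30-16:00, 17:00-17:30, 18:30-19:00 (subtract 3h to convert from UTC+3).
Nikolai in UTC: 08:00-15:30, 17:00-19:00 (add 8h to convert from UTC-8).
Pita in UTC: 08:00-15:30 (subtract 3h to convert from UTC+3).
Ugo in UTC: 09:30-11:00, 12:00-13:00, 14:30-16:30, 17:00-19:00 (subtract 3h to convert from UTC+3).
Zane in UTC: 09:00-18:00 (add 8h to convert from UTC-8).
Ines, Nikolai, and Pita can make the full 08:30-09:00 slot — that's 3.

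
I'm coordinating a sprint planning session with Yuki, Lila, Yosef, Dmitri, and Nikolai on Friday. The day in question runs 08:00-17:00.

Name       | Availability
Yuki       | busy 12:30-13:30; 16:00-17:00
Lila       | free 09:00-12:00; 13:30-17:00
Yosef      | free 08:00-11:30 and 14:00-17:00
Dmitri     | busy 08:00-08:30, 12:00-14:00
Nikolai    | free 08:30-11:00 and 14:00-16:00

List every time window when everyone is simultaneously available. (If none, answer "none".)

09:00-11:00, 14:00-16:00

Yuki free: 08:00-12:30, 13:30-16:00 (invert busy blocks within the working day).
Lila free: 09:00-12:00, 13:30-17:00.
Yosef free: 08:00-11:30, 14:00-17:00.
Dmitri free: 08:30-12:00, 14:00-17:00 (invert busy blocks within the working day).
Nikolai free: 08:30-11:00, 14:00-16:00.
Yuki ∩ Lila: 09:00-12:00, 13:30-16:00.
Yuki ∩ Lila ∩ Yosef: 09:00-11:30, 14:00-16:00.
Yuki ∩ Lila ∩ Yosef ∩ Dmitri: 09:00-11:30, 14:00-16:00.
Yuki ∩ Lila ∩ Yosef ∩ Dmitri ∩ Nikolai: 09:00-11:00, 14:00-16:00.
Those are the intersection windows.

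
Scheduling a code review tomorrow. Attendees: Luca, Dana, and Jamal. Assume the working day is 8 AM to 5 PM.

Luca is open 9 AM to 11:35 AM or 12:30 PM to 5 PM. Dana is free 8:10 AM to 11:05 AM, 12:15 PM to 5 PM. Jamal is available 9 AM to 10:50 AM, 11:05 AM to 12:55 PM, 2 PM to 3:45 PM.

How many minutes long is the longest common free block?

110

Luca ∩ Dana: 09:00-11:05, 12:30-17:00.
Luca ∩ Dana ∩ Jamal: 09:00-10:50, 12:30-12:55, 14:00-15:45.
The longest is 09:00-10:50 at 110 minutes.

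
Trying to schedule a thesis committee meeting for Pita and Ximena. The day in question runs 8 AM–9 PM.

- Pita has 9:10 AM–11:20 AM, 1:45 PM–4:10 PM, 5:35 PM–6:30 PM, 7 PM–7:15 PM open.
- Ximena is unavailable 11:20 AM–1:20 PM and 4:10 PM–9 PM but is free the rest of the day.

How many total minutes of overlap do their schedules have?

Pita free: 09:10-11:20, 13:45-16:10, 17:35-18:30, 19:00-19:15.
Ximena free: 08:00-11:20, 13:20-16:10 (invert busy blocks within the working day).
Pita ∩ Ximena: 09:10-11:20, 13:45-16:10.
Summing the common windows: 130 + 145 = 275 minutes.

275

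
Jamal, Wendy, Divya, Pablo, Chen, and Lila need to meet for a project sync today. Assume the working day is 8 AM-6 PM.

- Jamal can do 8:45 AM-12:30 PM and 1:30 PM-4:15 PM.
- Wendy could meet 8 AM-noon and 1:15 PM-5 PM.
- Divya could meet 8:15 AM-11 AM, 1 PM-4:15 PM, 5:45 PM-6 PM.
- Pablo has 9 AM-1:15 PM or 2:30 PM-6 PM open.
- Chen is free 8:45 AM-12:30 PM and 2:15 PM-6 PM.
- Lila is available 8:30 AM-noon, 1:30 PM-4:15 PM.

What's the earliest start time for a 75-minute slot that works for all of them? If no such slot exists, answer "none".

Jamal ∩ Wendy: 08:45-12:00, 13:30-16:15.
Jamal ∩ Wendy ∩ Divya: 08:45-11:00, 13:30-16:15.
Jamal ∩ Wendy ∩ Divya ∩ Pablo: 09:00-11:00, 14:30-16:15.
Jamal ∩ Wendy ∩ Divya ∩ Pablo ∩ Chen: 09:00-11:00, 14:30-16:15.
Jamal ∩ Wendy ∩ Divya ∩ Pablo ∩ Chen ∩ Lila: 09:00-11:00, 14:30-16:15.
The first common window of at least 75 minutes is 09:00-11:00, so the earliest start is 09:00.

09:00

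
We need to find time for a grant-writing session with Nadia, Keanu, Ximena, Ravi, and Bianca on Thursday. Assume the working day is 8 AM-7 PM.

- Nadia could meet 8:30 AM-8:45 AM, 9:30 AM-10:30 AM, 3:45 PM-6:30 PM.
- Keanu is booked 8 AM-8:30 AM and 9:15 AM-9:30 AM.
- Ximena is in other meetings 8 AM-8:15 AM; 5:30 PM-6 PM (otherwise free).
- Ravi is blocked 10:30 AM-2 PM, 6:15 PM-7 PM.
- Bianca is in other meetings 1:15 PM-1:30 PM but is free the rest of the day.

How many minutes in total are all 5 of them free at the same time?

Nadia free: 08:30-08:45, 09:30-10:30, 15:45-18:30.
Keanu free: 08:30-09:15, 09:30-19:00 (invert busy blocks within the working day).
Ximena free: 08:15-17:30, 18:00-19:00 (invert busy blocks within the working day).
Ravi free: 08:00-10:30, 14:00-18:15 (invert busy blocks within the working day).
Bianca free: 08:00-13:15, 13:30-19:00 (invert busy blocks within the working day).
Nadia ∩ Keanu: 08:30-08:45, 09:30-10:30, 15:45-18:30.
Nadia ∩ Keanu ∩ Ximena: 08:30-08:45, 09:30-10:30, 15:45-17:30, 18:00-18:30.
Nadia ∩ Keanu ∩ Ximena ∩ Ravi: 08:30-08:45, 09:30-10:30, 15:45-17:30, 18:00-18:15.
Nadia ∩ Keanu ∩ Ximena ∩ Ravi ∩ Bianca: 08:30-08:45, 09:30-10:30, 15:45-17:30, 18:00-18:15.
Summing the common windows: 15 + 60 + 105 + 15 = 195 minutes.

195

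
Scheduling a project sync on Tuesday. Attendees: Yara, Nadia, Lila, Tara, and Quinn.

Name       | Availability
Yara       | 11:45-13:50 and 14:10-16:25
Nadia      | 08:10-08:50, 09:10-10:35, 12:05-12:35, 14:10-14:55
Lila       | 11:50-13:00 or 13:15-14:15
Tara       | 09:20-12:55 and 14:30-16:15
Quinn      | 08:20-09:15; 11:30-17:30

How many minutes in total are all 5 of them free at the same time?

Yara ∩ Nadia: 12:05-12:35, 14:10-14:55.
Yara ∩ Nadia ∩ Lila: 12:05-12:35, 14:10-14:15.
Yara ∩ Nadia ∩ Lila ∩ Tara: 12:05-12:35.
Yara ∩ Nadia ∩ Lila ∩ Tara ∩ Quinn: 12:05-12:35.
That's a single block of 30 minutes.

30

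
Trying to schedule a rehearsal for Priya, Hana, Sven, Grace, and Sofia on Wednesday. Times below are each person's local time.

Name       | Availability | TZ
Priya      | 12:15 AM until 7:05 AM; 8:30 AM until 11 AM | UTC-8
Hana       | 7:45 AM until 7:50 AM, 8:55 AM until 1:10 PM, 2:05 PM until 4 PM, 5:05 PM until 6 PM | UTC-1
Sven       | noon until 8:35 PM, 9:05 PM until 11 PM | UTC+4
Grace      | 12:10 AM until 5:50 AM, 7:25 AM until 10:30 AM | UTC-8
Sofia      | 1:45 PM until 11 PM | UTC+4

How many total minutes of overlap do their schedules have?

265

Priya in UTC: 08:15-15:05, 16:30-19:00 (add 8h to convert from UTC-8).
Hana in UTC: 08:45-08:50, 09:55-14:10, 15:05-17:00, 18:05-19:00 (add 1h to convert from UTC-1).
Sven in UTC: 08:00-16:35, 17:05-19:00 (subtract 4h to convert from UTC+4).
Grace in UTC: 08:10-13:50, 15:25-18:30 (add 8h to convert from UTC-8).
Sofia in UTC: 09:45-19:00 (subtract 4h to convert from UTC+4).
Priya ∩ Hana: 08:45-08:50, 09:55-14:10, 16:30-17:00, 18:05-19:00.
Priya ∩ Hana ∩ Sven: 08:45-08:50, 09:55-14:10, 16:30-16:35, 18:05-19:00.
Priya ∩ Hana ∩ Sven ∩ Grace: 08:45-08:50, 09:55-13:50, 16:30-16:35, 18:05-18:30.
Priya ∩ Hana ∩ Sven ∩ Grace ∩ Sofia: 09:55-13:50, 16:30-16:35, 18:05-18:30.
Summing the common windows: 235 + 5 + 25 = 265 minutes.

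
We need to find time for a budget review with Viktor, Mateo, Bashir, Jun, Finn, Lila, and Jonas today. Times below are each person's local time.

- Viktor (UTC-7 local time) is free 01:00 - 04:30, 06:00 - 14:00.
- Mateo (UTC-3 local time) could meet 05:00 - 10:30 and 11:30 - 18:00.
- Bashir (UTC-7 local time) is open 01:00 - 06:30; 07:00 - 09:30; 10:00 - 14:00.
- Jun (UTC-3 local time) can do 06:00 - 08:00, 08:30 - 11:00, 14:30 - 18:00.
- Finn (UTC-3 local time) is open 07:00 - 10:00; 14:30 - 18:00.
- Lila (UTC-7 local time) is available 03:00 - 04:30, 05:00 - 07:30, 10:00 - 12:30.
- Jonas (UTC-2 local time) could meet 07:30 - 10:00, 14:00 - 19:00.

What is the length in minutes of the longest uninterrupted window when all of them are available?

120

Viktor in UTC: 08:00-11:30, 13:00-21:00 (add 7h to convert from UTC-7).
Mateo in UTC: 08:00-13:30, 14:30-21:00 (add 3h to convert from UTC-3).
Bashir in UTC: 08:00-13:30, 14:00-16:30, 17:00-21:00 (add 7h to convert from UTC-7).
Jun in UTC: 09:00-11:00, 11:30-14:00, 17:30-21:00 (add 3h to convert from UTC-3).
Finn in UTC: 10:00-13:00, 17:30-21:00 (add 3h to convert from UTC-3).
Lila in UTC: 10:00-11:30, 12:00-14:30, 17:00-19:30 (add 7h to convert from UTC-7).
Jonas in UTC: 09:30-12:00, 16:00-21:00 (add 2h to convert from UTC-2).
Viktor ∩ Mateo: 08:00-11:30, 13:00-13:30, 14:30-21:00.
Viktor ∩ Mateo ∩ Bashir: 08:00-11:30, 13:00-13:30, 14:30-16:30, 17:00-21:00.
Viktor ∩ Mateo ∩ Bashir ∩ Jun: 09:00-11:00, 13:00-13:30, 17:30-21:00.
Viktor ∩ Mateo ∩ Bashir ∩ Jun ∩ Finn: 10:00-11:00, 17:30-21:00.
Viktor ∩ Mateo ∩ Bashir ∩ Jun ∩ Finn ∩ Lila: 10:00-11:00, 17:30-19:30.
Viktor ∩ Mateo ∩ Bashir ∩ Jun ∩ Finn ∩ Lila ∩ Jonas: 10:00-11:00, 17:30-19:30.
The longest is 17:30-19:30 at 120 minutes.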